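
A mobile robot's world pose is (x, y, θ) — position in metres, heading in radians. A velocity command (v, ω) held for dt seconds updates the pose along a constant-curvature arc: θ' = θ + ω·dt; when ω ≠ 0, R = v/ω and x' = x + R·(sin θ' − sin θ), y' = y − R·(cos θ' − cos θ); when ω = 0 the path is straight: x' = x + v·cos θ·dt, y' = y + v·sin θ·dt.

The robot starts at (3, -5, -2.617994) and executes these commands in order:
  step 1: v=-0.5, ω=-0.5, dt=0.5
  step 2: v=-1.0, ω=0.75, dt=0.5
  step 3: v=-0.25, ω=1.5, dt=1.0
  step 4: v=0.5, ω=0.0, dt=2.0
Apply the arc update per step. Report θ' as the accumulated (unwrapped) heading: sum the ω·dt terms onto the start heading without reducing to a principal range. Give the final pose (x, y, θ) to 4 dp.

step 1: θ'=-2.8680 (R=1.0000) → pose (3.2298, -4.9032, -2.8680)
step 2: θ'=-2.4930 (R=-1.3333) → pose (3.6750, -4.6821, -2.4930)
step 3: θ'=-0.9930 (R=-0.1667) → pose (3.7139, -4.4582, -0.9930)
step 4: θ'=-0.9930 (straight) → pose (4.2601, -5.2959, -0.9930)

(4.2601, -5.2959, -0.9930)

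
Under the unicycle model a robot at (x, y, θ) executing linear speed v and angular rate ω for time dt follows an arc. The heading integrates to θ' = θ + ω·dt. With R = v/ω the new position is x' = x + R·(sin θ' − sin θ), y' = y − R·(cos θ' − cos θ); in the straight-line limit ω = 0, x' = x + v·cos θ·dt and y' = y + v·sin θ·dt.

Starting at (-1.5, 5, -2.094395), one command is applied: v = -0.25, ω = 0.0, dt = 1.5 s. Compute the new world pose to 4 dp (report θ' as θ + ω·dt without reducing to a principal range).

(-1.3125, 5.3248, -2.0944)

θ' = -2.0944 + 0.0·1.5 = -2.0944
ω = 0 → straight: x' = -1.5 + -0.25·cos(-2.0944)·1.5 = -1.3125
y' = 5 + -0.25·sin(-2.0944)·1.5 = 5.3248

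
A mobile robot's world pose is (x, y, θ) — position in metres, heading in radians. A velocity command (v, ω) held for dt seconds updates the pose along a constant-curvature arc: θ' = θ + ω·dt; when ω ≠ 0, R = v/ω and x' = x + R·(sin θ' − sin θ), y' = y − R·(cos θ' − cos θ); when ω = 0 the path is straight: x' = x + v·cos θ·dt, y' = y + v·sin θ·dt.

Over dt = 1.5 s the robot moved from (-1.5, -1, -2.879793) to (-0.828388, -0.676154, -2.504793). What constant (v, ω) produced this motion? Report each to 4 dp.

v = -0.5000, ω = 0.2500

Δθ = -2.504793 − -2.879793 = 0.375000
ω = Δθ/dt = 0.375000/1.5 = 0.2500
R = Δx/(sin θ' − sin θ) = -2.0000
v = R·ω = -2.0000·0.2500 = -0.5000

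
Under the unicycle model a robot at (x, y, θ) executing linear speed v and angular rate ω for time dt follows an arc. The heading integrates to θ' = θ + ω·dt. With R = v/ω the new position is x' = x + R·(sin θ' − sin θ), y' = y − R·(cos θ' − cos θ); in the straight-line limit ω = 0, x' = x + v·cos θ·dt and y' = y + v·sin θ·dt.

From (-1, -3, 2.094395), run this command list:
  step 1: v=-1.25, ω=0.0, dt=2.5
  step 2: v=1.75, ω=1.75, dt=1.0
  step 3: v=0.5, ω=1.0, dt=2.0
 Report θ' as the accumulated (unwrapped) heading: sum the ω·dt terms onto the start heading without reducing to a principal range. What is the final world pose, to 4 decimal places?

(-0.8391, -6.2774, 5.8444)

step 1: θ'=2.0944 (straight) → pose (0.5625, -5.7063, 2.0944)
step 2: θ'=3.8444 (R=1.0000) → pose (-0.9499, -5.4433, 3.8444)
step 3: θ'=5.8444 (R=0.5000) → pose (-0.8391, -6.2774, 5.8444)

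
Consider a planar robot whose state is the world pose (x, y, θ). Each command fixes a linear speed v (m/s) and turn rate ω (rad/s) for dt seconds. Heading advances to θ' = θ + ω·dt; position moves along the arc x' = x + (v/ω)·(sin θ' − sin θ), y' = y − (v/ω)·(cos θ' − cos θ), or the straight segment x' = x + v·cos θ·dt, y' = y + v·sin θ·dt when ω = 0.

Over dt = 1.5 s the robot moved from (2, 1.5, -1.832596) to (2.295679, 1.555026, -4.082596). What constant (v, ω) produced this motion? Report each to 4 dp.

v = -0.2500, ω = -1.5000

Δθ = -4.082596 − -1.832596 = -2.250000
ω = Δθ/dt = -2.250000/1.5 = -1.5000
R = Δx/(sin θ' − sin θ) = 0.1667
v = R·ω = 0.1667·-1.5000 = -0.2500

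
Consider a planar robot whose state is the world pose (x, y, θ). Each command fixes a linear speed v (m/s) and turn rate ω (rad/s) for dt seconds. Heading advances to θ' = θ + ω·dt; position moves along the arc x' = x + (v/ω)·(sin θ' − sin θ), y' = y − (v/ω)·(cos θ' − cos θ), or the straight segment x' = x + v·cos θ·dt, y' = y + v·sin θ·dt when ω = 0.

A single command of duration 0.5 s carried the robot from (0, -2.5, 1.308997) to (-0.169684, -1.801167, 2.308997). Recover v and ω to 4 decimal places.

v = 1.5000, ω = 2.0000

Δθ = 2.308997 − 1.308997 = 1.000000
ω = Δθ/dt = 1.000000/0.5 = 2.0000
R = −Δy/(cos θ' − cos θ) = 0.7500
v = R·ω = 0.7500·2.0000 = 1.5000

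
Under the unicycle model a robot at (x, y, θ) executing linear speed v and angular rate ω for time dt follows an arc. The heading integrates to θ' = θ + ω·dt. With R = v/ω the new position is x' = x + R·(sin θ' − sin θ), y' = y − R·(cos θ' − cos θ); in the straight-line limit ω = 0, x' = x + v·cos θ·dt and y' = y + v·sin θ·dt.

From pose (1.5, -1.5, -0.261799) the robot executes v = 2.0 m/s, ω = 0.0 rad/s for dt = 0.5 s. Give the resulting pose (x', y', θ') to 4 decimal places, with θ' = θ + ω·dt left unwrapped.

(2.4659, -1.7588, -0.2618)

θ' = -0.2618 + 0.0·0.5 = -0.2618
ω = 0 → straight: x' = 1.5 + 2.0·cos(-0.2618)·0.5 = 2.4659
y' = -1.5 + 2.0·sin(-0.2618)·0.5 = -1.7588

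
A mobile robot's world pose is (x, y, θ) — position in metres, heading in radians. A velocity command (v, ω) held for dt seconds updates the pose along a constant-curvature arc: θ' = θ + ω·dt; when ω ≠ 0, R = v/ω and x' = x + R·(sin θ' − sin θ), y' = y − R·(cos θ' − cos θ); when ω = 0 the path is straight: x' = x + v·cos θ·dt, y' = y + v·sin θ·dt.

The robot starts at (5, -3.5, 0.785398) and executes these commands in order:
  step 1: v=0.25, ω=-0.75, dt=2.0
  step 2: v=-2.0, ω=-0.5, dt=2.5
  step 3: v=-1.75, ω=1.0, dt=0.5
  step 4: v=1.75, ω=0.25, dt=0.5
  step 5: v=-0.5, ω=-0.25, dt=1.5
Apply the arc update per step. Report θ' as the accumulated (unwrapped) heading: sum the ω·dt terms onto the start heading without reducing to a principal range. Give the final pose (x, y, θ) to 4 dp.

step 1: θ'=-0.7146 (R=-0.3333) → pose (5.4541, -3.4839, -0.7146)
step 2: θ'=-1.9646 (R=4.0000) → pose (4.3816, 1.0723, -1.9646)
step 3: θ'=-1.4646 (R=-1.7500) → pose (4.5057, 1.9293, -1.4646)
step 4: θ'=-1.3396 (R=7.0000) → pose (4.6525, 1.0673, -1.3396)
step 5: θ'=-1.7146 (R=2.0000) → pose (4.6199, 1.8122, -1.7146)

(4.6199, 1.8122, -1.7146)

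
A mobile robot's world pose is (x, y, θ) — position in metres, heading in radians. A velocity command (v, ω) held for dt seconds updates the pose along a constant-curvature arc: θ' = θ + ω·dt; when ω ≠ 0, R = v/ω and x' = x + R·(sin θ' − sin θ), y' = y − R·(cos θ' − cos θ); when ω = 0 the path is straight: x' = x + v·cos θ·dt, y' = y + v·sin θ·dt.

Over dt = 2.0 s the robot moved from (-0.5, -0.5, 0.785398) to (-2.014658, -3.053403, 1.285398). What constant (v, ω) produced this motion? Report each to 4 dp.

v = -1.5000, ω = 0.2500

Δθ = 1.285398 − 0.785398 = 0.500000
ω = Δθ/dt = 0.500000/2.0 = 0.2500
R = −Δy/(cos θ' − cos θ) = -6.0000
v = R·ω = -6.0000·0.2500 = -1.5000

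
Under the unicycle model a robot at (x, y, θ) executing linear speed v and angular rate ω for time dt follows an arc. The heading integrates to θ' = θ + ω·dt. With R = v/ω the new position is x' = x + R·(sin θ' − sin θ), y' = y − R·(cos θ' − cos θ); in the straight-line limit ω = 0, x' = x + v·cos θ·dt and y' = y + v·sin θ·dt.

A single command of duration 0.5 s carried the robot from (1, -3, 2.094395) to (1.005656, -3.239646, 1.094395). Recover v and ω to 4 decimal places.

Δθ = 1.094395 − 2.094395 = -1.000000
ω = Δθ/dt = -1.000000/0.5 = -2.0000
R = −Δy/(cos θ' − cos θ) = 0.2500
v = R·ω = 0.2500·-2.0000 = -0.5000

v = -0.5000, ω = -2.0000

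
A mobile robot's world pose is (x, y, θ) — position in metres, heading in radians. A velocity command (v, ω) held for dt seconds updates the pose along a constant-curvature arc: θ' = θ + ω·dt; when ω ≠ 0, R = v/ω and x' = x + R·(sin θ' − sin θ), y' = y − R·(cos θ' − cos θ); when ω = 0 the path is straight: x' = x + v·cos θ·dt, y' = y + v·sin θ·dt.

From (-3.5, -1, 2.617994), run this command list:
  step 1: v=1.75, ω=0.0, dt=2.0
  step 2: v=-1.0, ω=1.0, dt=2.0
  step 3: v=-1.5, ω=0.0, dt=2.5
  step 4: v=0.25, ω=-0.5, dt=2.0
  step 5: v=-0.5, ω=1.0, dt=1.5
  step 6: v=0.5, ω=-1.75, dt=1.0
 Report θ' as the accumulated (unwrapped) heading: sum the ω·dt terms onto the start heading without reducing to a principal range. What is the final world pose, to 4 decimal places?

step 1: θ'=2.6180 (straight) → pose (-6.5311, 0.7500, 2.6180)
step 2: θ'=4.6180 (R=-1.0000) → pose (-5.0355, 1.5218, 4.6180)
step 3: θ'=4.6180 (straight) → pose (-4.6821, 5.2551, 4.6180)
step 4: θ'=3.6180 (R=-0.5000) → pose (-4.9506, 4.8579, 3.6180)
step 5: θ'=5.1180 (R=-0.5000) → pose (-4.7204, 5.4995, 5.1180)
step 6: θ'=3.3680 (R=-0.2857) → pose (-4.9188, 5.1083, 3.3680)

(-4.9188, 5.1083, 3.3680)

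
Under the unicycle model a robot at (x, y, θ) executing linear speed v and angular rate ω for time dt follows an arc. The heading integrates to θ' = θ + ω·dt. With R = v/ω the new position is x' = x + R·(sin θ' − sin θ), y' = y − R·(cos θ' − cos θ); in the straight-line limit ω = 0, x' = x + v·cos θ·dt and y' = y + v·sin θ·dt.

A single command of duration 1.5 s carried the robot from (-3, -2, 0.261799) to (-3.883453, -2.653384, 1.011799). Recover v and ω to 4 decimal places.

Δθ = 1.011799 − 0.261799 = 0.750000
ω = Δθ/dt = 0.750000/1.5 = 0.5000
R = Δx/(sin θ' − sin θ) = -1.5000
v = R·ω = -1.5000·0.5000 = -0.7500

v = -0.7500, ω = 0.5000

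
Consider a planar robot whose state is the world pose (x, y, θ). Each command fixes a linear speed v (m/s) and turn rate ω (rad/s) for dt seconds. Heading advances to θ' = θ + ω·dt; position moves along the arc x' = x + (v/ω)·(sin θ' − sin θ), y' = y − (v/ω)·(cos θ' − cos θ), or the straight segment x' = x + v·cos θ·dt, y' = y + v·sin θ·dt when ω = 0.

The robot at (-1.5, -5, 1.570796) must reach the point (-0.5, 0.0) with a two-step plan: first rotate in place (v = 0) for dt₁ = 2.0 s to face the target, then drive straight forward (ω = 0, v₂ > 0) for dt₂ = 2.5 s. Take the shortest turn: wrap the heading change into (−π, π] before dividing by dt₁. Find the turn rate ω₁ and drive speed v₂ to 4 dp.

ω₁ = -0.0987, v₂ = 2.0396

heading to target = atan2(0−-5, -0.5−-1.5) = 1.3734
Δθ = wrap(1.3734 − 1.5708) = -0.1974; ω₁ = Δθ/dt₁ = -0.0987
distance = √((-0.5−-1.5)² + (0−-5)²) = 5.0990; v₂ = distance/dt₂ = 2.0396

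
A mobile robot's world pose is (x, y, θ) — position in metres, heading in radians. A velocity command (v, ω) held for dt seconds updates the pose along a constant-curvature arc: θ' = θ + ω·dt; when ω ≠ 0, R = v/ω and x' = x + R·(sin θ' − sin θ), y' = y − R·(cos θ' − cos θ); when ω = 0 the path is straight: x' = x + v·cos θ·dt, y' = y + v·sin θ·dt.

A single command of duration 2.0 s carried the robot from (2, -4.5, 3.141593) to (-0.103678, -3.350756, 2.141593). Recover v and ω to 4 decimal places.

v = 1.2500, ω = -0.5000

Δθ = 2.141593 − 3.141593 = -1.000000
ω = Δθ/dt = -1.000000/2.0 = -0.5000
R = Δx/(sin θ' − sin θ) = -2.5000
v = R·ω = -2.5000·-0.5000 = 1.2500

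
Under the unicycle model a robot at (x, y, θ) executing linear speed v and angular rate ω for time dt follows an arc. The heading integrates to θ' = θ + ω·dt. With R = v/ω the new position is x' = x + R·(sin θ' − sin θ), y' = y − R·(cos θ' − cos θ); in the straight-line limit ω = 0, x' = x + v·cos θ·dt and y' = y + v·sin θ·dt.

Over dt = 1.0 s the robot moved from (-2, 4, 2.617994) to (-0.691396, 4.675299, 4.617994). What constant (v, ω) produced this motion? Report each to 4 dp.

v = -1.7500, ω = 2.0000

Δθ = 4.617994 − 2.617994 = 2.000000
ω = Δθ/dt = 2.000000/1.0 = 2.0000
R = Δx/(sin θ' − sin θ) = -0.8750
v = R·ω = -0.8750·2.0000 = -1.7500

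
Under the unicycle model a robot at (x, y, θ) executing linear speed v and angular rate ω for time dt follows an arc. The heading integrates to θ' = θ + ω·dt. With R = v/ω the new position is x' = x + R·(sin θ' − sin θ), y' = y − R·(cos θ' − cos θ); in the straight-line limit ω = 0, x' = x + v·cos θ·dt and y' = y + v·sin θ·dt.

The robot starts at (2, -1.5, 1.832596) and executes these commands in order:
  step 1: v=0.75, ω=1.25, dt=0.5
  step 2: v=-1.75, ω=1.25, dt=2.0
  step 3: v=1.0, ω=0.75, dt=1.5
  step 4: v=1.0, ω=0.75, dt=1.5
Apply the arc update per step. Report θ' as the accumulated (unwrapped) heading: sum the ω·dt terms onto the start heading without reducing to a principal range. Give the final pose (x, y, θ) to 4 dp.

(6.4002, -0.2447, 7.2076)

step 1: θ'=2.4576 (R=0.6000) → pose (1.7996, -1.1903, 2.4576)
step 2: θ'=4.9576 (R=-1.4000) → pose (4.0424, 0.2347, 4.9576)
step 3: θ'=6.0826 (R=1.3333) → pose (5.0701, -0.7482, 6.0826)
step 4: θ'=7.2076 (R=1.3333) → pose (6.4002, -0.2447, 7.2076)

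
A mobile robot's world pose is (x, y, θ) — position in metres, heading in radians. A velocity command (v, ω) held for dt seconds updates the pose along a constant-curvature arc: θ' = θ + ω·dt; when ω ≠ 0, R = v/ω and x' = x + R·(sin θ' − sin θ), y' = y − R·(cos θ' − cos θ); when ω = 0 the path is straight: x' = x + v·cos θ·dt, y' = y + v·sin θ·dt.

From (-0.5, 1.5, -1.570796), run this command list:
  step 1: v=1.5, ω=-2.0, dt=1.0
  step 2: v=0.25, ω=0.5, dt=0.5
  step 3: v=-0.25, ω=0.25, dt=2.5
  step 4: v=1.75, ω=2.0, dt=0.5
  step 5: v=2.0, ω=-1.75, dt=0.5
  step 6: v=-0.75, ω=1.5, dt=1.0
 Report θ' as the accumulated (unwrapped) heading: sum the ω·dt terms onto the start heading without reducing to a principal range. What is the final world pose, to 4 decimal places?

step 1: θ'=-3.5708 (R=-0.7500) → pose (-1.5621, 0.8180, -3.5708)
step 2: θ'=-3.3208 (R=0.5000) → pose (-1.6811, 0.8554, -3.3208)
step 3: θ'=-2.6958 (R=-1.0000) → pose (-1.0716, 0.9371, -2.6958)
step 4: θ'=-1.6958 (R=0.8750) → pose (-1.5625, 0.2567, -1.6958)
step 5: θ'=-2.5708 (R=-1.1429) → pose (-2.0790, -0.5625, -2.5708)
step 6: θ'=-1.0708 (R=-0.5000) → pose (-1.9103, 0.0979, -1.0708)

(-1.9103, 0.0979, -1.0708)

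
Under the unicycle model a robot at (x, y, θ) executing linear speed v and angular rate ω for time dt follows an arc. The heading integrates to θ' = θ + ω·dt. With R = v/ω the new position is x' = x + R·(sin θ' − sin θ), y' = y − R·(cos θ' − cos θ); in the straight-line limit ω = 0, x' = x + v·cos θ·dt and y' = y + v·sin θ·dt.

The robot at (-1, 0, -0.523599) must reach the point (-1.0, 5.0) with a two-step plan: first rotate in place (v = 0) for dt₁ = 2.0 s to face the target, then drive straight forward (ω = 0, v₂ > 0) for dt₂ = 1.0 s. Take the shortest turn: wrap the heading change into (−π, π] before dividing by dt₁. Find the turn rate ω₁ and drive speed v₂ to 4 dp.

ω₁ = 1.0472, v₂ = 5.0000

heading to target = atan2(5−0, -1−-1) = 1.5708
Δθ = wrap(1.5708 − -0.5236) = 2.0944; ω₁ = Δθ/dt₁ = 1.0472
distance = √((-1−-1)² + (5−0)²) = 5.0000; v₂ = distance/dt₂ = 5.0000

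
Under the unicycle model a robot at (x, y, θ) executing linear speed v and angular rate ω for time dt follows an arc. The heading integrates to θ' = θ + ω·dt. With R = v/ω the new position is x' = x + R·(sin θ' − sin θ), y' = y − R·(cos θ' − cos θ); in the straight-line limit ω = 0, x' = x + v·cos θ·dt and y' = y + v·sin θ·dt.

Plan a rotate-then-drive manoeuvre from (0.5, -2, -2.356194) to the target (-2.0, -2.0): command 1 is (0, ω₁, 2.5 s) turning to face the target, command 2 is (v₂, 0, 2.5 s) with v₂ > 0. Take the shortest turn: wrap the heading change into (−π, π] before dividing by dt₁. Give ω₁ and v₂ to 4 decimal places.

ω₁ = -0.3142, v₂ = 1.0000

heading to target = atan2(-2−-2, -2−0.5) = 3.1416
Δθ = wrap(3.1416 − -2.3562) = -0.7854; ω₁ = Δθ/dt₁ = -0.3142
distance = √((-2−0.5)² + (-2−-2)²) = 2.5000; v₂ = distance/dt₂ = 1.0000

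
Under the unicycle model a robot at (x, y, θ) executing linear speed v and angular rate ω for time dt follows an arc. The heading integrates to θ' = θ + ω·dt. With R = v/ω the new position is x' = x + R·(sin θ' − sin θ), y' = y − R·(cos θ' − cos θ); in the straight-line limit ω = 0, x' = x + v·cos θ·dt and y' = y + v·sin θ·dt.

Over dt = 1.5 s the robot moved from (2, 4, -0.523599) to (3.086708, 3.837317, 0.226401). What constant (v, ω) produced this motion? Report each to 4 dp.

Δθ = 0.226401 − -0.523599 = 0.750000
ω = Δθ/dt = 0.750000/1.5 = 0.5000
R = Δx/(sin θ' − sin θ) = 1.5000
v = R·ω = 1.5000·0.5000 = 0.7500

v = 0.7500, ω = 0.5000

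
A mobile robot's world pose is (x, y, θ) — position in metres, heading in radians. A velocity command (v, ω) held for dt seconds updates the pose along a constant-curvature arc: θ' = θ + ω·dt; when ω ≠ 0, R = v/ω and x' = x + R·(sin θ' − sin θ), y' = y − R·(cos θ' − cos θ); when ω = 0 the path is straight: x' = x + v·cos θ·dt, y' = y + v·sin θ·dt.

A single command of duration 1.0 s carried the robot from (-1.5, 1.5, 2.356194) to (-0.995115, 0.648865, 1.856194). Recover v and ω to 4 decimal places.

v = -1.0000, ω = -0.5000

Δθ = 1.856194 − 2.356194 = -0.500000
ω = Δθ/dt = -0.500000/1.0 = -0.5000
R = −Δy/(cos θ' − cos θ) = 2.0000
v = R·ω = 2.0000·-0.5000 = -1.0000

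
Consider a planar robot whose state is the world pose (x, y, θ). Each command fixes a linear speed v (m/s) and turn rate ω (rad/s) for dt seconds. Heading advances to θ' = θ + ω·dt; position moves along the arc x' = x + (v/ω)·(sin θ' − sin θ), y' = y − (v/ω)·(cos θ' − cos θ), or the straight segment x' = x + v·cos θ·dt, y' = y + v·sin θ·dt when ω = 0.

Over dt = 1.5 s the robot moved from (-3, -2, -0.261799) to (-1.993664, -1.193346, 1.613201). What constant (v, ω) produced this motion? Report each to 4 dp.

v = 1.0000, ω = 1.2500

Δθ = 1.613201 − -0.261799 = 1.875000
ω = Δθ/dt = 1.875000/1.5 = 1.2500
R = Δx/(sin θ' − sin θ) = 0.8000
v = R·ω = 0.8000·1.2500 = 1.0000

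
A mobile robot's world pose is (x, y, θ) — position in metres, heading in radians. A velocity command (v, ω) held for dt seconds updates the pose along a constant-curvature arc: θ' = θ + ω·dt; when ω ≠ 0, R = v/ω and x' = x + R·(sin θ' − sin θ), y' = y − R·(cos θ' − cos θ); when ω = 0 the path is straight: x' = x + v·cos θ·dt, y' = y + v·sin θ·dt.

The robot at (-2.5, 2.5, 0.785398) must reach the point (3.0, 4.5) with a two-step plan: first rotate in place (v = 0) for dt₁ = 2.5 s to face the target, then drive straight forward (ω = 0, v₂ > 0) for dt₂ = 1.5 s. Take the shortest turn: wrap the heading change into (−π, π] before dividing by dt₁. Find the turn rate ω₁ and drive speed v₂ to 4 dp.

ω₁ = -0.1747, v₂ = 3.9016

heading to target = atan2(4.5−2.5, 3−-2.5) = 0.3488
Δθ = wrap(0.3488 − 0.7854) = -0.4366; ω₁ = Δθ/dt₁ = -0.1747
distance = √((3−-2.5)² + (4.5−2.5)²) = 5.8523; v₂ = distance/dt₂ = 3.9016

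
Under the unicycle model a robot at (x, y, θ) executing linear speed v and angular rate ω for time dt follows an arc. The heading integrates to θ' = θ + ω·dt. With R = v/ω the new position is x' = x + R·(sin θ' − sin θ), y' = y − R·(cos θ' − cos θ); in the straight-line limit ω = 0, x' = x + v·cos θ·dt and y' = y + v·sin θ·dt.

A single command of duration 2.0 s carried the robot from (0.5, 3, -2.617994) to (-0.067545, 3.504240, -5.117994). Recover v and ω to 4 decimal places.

Δθ = -5.117994 − -2.617994 = -2.500000
ω = Δθ/dt = -2.500000/2.0 = -1.2500
R = Δx/(sin θ' − sin θ) = -0.4000
v = R·ω = -0.4000·-1.2500 = 0.5000

v = 0.5000, ω = -1.2500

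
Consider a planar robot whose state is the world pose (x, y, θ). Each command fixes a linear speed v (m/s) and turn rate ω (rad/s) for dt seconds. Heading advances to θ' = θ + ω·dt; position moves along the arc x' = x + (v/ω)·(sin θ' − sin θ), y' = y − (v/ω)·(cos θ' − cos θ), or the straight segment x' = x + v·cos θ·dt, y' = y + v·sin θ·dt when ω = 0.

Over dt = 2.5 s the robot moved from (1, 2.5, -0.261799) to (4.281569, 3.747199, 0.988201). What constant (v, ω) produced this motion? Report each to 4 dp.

v = 1.5000, ω = 0.5000

Δθ = 0.988201 − -0.261799 = 1.250000
ω = Δθ/dt = 1.250000/2.5 = 0.5000
R = Δx/(sin θ' − sin θ) = 3.0000
v = R·ω = 3.0000·0.5000 = 1.5000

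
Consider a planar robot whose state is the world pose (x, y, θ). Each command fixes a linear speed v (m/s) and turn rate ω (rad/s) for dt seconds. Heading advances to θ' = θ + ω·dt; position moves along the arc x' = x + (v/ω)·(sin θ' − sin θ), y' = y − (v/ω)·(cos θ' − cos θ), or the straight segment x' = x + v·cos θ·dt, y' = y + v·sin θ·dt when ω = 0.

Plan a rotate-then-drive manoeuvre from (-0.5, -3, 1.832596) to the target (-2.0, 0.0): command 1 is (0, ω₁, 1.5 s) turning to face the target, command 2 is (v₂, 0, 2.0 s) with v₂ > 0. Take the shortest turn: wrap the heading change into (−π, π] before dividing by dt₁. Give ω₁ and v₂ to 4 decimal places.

heading to target = atan2(0−-3, -2−-0.5) = 2.0344
Δθ = wrap(2.0344 − 1.8326) = 0.2018; ω₁ = Δθ/dt₁ = 0.1346
distance = √((-2−-0.5)² + (0−-3)²) = 3.3541; v₂ = distance/dt₂ = 1.6771

ω₁ = 0.1346, v₂ = 1.6771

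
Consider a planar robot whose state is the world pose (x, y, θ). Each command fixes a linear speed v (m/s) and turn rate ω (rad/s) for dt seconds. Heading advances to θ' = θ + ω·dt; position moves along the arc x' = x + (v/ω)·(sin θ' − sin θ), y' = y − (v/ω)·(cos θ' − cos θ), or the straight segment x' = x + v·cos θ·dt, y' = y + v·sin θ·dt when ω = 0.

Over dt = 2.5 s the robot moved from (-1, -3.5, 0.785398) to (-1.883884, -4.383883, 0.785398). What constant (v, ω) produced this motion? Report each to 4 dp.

Δθ = 0.785398 − 0.785398 = 0.000000
ω = Δθ/dt = 0.000000/2.5 = 0.0000
ω = 0 → v = (Δx·cos θ + Δy·sin θ)/dt = -0.5000

v = -0.5000, ω = 0.0000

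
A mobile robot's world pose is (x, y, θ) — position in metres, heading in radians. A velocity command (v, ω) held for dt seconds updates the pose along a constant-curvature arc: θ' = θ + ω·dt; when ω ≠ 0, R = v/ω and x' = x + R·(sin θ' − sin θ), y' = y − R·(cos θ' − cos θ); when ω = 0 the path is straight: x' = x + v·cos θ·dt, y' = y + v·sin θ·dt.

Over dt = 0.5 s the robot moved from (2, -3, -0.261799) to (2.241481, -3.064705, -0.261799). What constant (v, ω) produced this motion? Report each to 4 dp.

Δθ = -0.261799 − -0.261799 = 0.000000
ω = Δθ/dt = 0.000000/0.5 = 0.0000
ω = 0 → v = (Δx·cos θ + Δy·sin θ)/dt = 0.5000

v = 0.5000, ω = 0.0000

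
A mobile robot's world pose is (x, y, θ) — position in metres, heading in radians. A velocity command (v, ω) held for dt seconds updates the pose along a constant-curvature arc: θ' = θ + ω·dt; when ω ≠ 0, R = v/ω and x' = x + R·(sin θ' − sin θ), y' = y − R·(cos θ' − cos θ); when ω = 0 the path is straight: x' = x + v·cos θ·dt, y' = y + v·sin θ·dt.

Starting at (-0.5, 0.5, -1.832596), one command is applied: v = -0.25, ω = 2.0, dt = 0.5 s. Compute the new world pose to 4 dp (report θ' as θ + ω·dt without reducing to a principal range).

θ' = -1.8326 + 2.0·0.5 = -0.8326
R = v/ω = -0.25/2.0 = -0.1250
x' = -0.5 + -0.1250·(sin -0.8326 − sin -1.8326) = -0.5283
y' = 0.5 − -0.1250·(cos -0.8326 − cos -1.8326) = 0.6165

(-0.5283, 0.6165, -0.8326)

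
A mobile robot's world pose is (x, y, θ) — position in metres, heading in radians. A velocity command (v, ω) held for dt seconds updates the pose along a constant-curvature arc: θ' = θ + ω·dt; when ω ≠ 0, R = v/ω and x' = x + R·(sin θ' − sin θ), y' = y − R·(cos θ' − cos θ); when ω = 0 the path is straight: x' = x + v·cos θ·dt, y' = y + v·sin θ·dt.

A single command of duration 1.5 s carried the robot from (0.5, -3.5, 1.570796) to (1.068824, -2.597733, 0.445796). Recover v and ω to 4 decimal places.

Δθ = 0.445796 − 1.570796 = -1.125000
ω = Δθ/dt = -1.125000/1.5 = -0.7500
R = −Δy/(cos θ' − cos θ) = -1.0000
v = R·ω = -1.0000·-0.7500 = 0.7500

v = 0.7500, ω = -0.7500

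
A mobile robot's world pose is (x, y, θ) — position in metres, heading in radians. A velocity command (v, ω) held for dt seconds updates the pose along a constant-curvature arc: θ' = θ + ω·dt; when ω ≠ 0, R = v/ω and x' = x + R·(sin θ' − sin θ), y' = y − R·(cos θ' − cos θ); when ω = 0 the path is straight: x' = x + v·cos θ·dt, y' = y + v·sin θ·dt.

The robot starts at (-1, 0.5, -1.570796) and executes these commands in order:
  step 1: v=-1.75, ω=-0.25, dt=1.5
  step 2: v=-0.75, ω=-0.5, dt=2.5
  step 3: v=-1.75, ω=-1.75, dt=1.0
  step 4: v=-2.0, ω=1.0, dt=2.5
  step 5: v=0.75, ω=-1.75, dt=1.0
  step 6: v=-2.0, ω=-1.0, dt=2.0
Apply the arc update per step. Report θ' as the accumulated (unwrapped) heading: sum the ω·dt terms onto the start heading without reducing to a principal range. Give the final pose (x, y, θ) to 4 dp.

step 1: θ'=-1.9458 (R=7.0000) → pose (-0.5136, 3.0639, -1.9458)
step 2: θ'=-3.1958 (R=1.5000) → pose (0.9635, 4.0123, -3.1958)
step 3: θ'=-4.9458 (R=1.0000) → pose (1.8822, 2.7825, -4.9458)
step 4: θ'=-2.4458 (R=-2.0000) → pose (5.1099, 0.7848, -2.4458)
step 5: θ'=-4.1958 (R=-0.4286) → pose (4.4626, 0.9021, -4.1958)
step 6: θ'=-6.1958 (R=2.0000) → pose (2.8981, -2.0781, -6.1958)

(2.8981, -2.0781, -6.1958)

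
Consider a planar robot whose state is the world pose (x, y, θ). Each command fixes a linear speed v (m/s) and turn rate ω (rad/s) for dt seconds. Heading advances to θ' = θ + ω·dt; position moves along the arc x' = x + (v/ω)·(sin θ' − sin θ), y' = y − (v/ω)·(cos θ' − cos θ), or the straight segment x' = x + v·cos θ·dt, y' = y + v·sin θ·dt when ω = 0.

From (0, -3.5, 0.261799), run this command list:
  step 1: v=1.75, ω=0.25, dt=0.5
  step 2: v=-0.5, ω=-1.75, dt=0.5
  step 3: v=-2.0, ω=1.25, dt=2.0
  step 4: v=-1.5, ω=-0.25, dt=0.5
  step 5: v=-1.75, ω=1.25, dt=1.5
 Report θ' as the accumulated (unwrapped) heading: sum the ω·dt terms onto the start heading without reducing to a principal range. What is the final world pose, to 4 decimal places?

(0.8110, -6.7058, 3.7618)

step 1: θ'=0.3868 (R=7.0000) → pose (0.8289, -3.2214, 0.3868)
step 2: θ'=-0.4882 (R=0.2857) → pose (0.5871, -3.2091, -0.4882)
step 3: θ'=2.0118 (R=-1.6000) → pose (-1.6103, -5.3051, 2.0118)
step 4: θ'=1.8868 (R=6.0000) → pose (-1.3334, -6.0016, 1.8868)
step 5: θ'=3.7618 (R=-1.4000) → pose (0.8110, -6.7058, 3.7618)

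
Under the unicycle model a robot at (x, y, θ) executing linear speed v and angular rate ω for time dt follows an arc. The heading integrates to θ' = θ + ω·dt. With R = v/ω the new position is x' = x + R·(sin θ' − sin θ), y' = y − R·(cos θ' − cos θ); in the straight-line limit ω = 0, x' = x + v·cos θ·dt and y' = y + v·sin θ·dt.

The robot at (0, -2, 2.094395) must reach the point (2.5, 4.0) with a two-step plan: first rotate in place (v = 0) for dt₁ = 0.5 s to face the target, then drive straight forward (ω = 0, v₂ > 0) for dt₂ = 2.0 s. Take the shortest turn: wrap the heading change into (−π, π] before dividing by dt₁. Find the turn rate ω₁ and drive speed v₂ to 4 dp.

heading to target = atan2(4−-2, 2.5−0) = 1.1760
Δθ = wrap(1.1760 − 2.0944) = -0.9184; ω₁ = Δθ/dt₁ = -1.8368
distance = √((2.5−0)² + (4−-2)²) = 6.5000; v₂ = distance/dt₂ = 3.2500

ω₁ = -1.8368, v₂ = 3.2500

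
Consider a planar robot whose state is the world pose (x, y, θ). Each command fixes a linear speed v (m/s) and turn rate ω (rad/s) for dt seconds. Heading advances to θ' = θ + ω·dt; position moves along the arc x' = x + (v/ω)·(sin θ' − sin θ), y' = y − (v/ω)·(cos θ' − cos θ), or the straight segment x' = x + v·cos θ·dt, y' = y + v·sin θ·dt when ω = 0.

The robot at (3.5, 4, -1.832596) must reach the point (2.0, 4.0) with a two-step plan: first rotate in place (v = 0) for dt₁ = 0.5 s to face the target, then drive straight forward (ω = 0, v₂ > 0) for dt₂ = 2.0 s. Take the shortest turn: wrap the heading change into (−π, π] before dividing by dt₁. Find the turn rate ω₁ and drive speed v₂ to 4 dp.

heading to target = atan2(4−4, 2−3.5) = 3.1416
Δθ = wrap(3.1416 − -1.8326) = -1.3090; ω₁ = Δθ/dt₁ = -2.6180
distance = √((2−3.5)² + (4−4)²) = 1.5000; v₂ = distance/dt₂ = 0.7500

ω₁ = -2.6180, v₂ = 0.7500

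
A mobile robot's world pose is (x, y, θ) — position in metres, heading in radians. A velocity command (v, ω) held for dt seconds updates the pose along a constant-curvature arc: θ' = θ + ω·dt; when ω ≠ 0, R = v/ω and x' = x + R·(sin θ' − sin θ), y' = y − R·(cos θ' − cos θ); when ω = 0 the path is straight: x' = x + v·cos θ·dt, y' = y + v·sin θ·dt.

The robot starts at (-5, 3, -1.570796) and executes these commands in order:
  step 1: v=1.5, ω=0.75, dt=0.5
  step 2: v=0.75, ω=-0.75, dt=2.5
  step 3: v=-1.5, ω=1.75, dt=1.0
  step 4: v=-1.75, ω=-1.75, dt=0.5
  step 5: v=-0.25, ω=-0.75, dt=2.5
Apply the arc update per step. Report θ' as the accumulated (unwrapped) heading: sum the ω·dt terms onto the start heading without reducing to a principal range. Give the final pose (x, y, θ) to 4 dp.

step 1: θ'=-1.1958 (R=2.0000) → pose (-4.8610, 2.2675, -1.1958)
step 2: θ'=-3.0708 (R=-1.0000) → pose (-5.7208, 0.9037, -3.0708)
step 3: θ'=-1.3208 (R=-0.8571) → pose (-4.9509, 1.9707, -1.3208)
step 4: θ'=-2.1958 (R=1.0000) → pose (-4.7930, 2.8032, -2.1958)
step 5: θ'=-4.0708 (R=0.3333) → pose (-4.2556, 2.8077, -4.0708)

(-4.2556, 2.8077, -4.0708)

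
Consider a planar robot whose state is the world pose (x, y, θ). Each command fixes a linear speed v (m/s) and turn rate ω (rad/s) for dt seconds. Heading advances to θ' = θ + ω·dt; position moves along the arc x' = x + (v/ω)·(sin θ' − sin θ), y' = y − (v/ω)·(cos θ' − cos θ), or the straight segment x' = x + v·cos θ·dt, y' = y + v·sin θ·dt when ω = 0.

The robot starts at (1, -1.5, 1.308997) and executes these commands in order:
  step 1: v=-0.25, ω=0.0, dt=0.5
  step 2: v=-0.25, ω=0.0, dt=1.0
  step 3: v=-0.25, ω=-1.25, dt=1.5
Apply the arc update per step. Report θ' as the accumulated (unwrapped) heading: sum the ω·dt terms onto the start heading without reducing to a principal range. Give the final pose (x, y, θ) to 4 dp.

(0.6025, -1.9793, -0.5660)

step 1: θ'=1.3090 (straight) → pose (0.9676, -1.6207, 1.3090)
step 2: θ'=1.3090 (straight) → pose (0.9029, -1.8622, 1.3090)
step 3: θ'=-0.5660 (R=0.2000) → pose (0.6025, -1.9793, -0.5660)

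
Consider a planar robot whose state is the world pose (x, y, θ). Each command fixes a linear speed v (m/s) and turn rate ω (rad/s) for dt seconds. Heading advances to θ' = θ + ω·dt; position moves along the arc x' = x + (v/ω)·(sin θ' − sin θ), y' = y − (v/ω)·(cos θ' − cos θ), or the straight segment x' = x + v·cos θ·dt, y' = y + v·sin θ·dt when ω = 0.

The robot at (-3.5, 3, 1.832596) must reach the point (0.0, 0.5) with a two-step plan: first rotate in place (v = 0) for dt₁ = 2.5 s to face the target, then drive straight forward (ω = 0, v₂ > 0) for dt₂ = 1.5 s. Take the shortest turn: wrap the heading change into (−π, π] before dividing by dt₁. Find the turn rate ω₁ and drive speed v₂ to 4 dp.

heading to target = atan2(0.5−3, 0−-3.5) = -0.6202
Δθ = wrap(-0.6202 − 1.8326) = -2.4528; ω₁ = Δθ/dt₁ = -0.9811
distance = √((0−-3.5)² + (0.5−3)²) = 4.3012; v₂ = distance/dt₂ = 2.8674

ω₁ = -0.9811, v₂ = 2.8674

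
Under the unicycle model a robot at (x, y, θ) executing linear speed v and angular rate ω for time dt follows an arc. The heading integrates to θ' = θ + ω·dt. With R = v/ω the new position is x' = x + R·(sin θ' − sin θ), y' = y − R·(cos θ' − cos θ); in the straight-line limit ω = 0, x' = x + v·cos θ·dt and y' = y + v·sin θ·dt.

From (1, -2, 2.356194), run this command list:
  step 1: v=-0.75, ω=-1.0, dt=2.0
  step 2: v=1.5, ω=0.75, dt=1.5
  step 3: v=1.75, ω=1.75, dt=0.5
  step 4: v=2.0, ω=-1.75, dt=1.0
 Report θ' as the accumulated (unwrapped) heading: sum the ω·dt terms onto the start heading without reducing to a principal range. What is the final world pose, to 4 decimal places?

step 1: θ'=0.3562 (R=0.7500) → pose (0.7312, -3.2333, 0.3562)
step 2: θ'=1.4812 (R=2.0000) → pose (2.0258, -1.5378, 1.4812)
step 3: θ'=2.3562 (R=1.0000) → pose (1.7369, -0.7412, 2.3562)
step 4: θ'=0.6062 (R=-1.1429) → pose (1.8939, 1.0062, 0.6062)

(1.8939, 1.0062, 0.6062)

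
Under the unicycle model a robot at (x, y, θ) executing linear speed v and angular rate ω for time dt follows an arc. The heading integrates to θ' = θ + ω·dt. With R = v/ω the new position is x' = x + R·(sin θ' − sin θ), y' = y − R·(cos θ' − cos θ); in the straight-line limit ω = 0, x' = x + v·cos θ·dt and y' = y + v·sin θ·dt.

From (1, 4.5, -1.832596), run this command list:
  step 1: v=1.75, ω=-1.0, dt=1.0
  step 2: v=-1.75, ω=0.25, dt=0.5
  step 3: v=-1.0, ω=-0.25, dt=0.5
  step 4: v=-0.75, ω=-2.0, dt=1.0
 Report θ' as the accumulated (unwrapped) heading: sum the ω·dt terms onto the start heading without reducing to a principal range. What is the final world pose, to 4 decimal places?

(1.6085, 3.3824, -4.8326)

step 1: θ'=-2.8326 (R=-1.7500) → pose (-0.1582, 3.2858, -2.8326)
step 2: θ'=-2.7076 (R=-7.0000) → pose (0.6566, 3.6032, -2.7076)
step 3: θ'=-2.8326 (R=4.0000) → pose (1.1222, 3.7846, -2.8326)
step 4: θ'=-4.8326 (R=0.3750) → pose (1.6085, 3.3824, -4.8326)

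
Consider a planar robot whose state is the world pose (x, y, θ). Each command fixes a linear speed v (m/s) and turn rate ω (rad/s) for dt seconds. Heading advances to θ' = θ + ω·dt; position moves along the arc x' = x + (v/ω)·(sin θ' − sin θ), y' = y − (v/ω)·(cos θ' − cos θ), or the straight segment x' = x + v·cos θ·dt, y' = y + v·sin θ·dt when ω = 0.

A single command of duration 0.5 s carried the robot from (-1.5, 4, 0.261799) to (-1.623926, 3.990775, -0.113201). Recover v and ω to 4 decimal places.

Δθ = -0.113201 − 0.261799 = -0.375000
ω = Δθ/dt = -0.375000/0.5 = -0.7500
R = Δx/(sin θ' − sin θ) = 0.3333
v = R·ω = 0.3333·-0.7500 = -0.2500

v = -0.2500, ω = -0.7500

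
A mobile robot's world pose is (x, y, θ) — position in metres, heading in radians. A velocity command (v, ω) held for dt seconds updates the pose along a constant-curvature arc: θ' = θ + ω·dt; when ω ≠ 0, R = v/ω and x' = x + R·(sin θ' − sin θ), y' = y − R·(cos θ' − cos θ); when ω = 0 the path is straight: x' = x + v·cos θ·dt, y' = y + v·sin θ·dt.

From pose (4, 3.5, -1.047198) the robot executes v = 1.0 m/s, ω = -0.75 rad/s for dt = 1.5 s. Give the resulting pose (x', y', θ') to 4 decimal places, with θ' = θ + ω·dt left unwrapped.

(3.9447, 2.0789, -2.1722)

θ' = -1.0472 + -0.75·1.5 = -2.1722
R = v/ω = 1.0/-0.75 = -1.3333
x' = 4 + -1.3333·(sin -2.1722 − sin -1.0472) = 3.9447
y' = 3.5 − -1.3333·(cos -2.1722 − cos -1.0472) = 2.0789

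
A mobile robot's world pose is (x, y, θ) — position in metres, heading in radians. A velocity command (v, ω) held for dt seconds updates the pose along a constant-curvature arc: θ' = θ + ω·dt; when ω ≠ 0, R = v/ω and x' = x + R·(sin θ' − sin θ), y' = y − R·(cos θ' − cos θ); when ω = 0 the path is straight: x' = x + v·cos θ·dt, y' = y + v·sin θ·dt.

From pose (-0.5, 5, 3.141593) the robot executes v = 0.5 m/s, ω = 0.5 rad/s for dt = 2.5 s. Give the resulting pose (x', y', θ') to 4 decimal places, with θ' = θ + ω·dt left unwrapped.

θ' = 3.1416 + 0.5·2.5 = 4.3916
R = v/ω = 0.5/0.5 = 1.0000
x' = -0.5 + 1.0000·(sin 4.3916 − sin 3.1416) = -1.4490
y' = 5 − 1.0000·(cos 4.3916 − cos 3.1416) = 4.3153

(-1.4490, 4.3153, 4.3916)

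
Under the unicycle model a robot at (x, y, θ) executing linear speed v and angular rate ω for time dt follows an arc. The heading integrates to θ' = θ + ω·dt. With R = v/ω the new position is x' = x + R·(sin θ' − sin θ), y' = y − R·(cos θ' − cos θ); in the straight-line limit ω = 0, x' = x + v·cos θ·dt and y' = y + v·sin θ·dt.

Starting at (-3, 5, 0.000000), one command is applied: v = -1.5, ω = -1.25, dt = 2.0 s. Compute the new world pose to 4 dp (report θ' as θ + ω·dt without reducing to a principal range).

(-3.7182, 7.1614, -2.5000)

θ' = 0.0000 + -1.25·2.0 = -2.5000
R = v/ω = -1.5/-1.25 = 1.2000
x' = -3 + 1.2000·(sin -2.5000 − sin 0.0000) = -3.7182
y' = 5 − 1.2000·(cos -2.5000 − cos 0.0000) = 7.1614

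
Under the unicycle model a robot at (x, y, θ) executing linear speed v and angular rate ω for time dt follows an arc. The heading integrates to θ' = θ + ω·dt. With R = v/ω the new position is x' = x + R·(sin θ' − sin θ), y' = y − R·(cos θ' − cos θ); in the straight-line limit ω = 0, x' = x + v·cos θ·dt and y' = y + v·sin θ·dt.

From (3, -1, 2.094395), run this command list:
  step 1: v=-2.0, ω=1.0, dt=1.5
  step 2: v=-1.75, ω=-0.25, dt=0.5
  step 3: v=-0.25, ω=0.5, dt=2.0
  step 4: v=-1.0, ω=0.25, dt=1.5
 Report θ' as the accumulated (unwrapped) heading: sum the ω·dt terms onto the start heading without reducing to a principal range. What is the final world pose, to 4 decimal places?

(6.8227, 0.3762, 4.8444)

step 1: θ'=3.5944 (R=-2.0000) → pose (5.6070, -1.7984, 3.5944)
step 2: θ'=3.4694 (R=7.0000) → pose (6.4157, -1.4658, 3.4694)
step 3: θ'=4.4694 (R=-0.5000) → pose (6.7400, -1.1127, 4.4694)
step 4: θ'=4.8444 (R=-4.0000) → pose (6.8227, 0.3762, 4.8444)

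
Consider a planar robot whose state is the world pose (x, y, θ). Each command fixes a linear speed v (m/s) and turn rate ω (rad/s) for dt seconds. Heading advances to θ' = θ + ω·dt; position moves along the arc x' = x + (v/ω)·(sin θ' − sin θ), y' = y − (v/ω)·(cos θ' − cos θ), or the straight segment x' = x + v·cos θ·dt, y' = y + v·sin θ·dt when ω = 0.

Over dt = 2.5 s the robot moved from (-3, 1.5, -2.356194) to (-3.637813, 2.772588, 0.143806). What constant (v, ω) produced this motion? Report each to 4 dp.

Δθ = 0.143806 − -2.356194 = 2.500000
ω = Δθ/dt = 2.500000/2.5 = 1.0000
R = −Δy/(cos θ' − cos θ) = -0.7500
v = R·ω = -0.7500·1.0000 = -0.7500

v = -0.7500, ω = 1.0000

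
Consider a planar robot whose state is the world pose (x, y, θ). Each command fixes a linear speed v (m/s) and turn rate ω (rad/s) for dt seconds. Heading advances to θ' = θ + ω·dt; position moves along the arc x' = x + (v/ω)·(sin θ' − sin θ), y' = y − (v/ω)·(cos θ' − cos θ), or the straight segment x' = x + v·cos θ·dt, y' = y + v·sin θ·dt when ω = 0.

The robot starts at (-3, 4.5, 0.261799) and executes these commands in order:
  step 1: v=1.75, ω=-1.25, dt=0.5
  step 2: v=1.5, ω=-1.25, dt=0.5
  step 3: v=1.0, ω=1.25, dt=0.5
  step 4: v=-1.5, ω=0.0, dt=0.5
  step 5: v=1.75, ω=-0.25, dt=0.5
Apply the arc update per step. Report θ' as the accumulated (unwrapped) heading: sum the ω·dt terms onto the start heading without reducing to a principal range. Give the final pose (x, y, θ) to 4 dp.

(-1.0854, 3.5926, -0.4882)

step 1: θ'=-0.3632 (R=-1.4000) → pose (-2.1403, 4.4564, -0.3632)
step 2: θ'=-0.9882 (R=-1.2000) → pose (-1.5646, 3.9949, -0.9882)
step 3: θ'=-0.3632 (R=0.8000) → pose (-1.1807, 3.6872, -0.3632)
step 4: θ'=-0.3632 (straight) → pose (-1.8818, 3.9537, -0.3632)
step 5: θ'=-0.4882 (R=-7.0000) → pose (-1.0854, 3.5926, -0.4882)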